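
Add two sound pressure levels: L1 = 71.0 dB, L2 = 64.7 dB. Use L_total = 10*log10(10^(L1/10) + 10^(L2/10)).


10^(71.0/10) = 1.25893e+07
10^(64.7/10) = 2.95121e+06
Sum = 1.25893e+07 + 2.95121e+06 = 1.55405e+07
L_total = 10*log10(1.55405e+07) = 71.915 dB


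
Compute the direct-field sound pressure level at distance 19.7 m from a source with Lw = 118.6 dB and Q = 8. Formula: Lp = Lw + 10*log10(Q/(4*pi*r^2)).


4*pi*r^2 = 4*pi*19.7^2 = 4876.88 m^2
Q / (4*pi*r^2) = 8 / 4876.88 = 0.00164039
Lp = 118.6 + 10*log10(0.00164039) = 90.749 dB


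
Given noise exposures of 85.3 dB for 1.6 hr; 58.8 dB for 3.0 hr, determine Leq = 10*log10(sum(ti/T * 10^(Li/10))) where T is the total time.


T_total = 1.6 + 3.0 = 4.6 hr
(1.6/4.6) * 10^(85.3/10) = 1.17859e+08
(3.0/4.6) * 10^(58.8/10) = 494725
Sum = 1.17859e+08 + 494725 = 1.18354e+08
Leq = 10*log10(1.18354e+08) = 80.732 dB


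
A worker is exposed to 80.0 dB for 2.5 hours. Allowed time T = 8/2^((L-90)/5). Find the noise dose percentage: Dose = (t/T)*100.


T_allowed = 8 / 2^((80.0 - 90)/5) = 32 hr
Dose = 2.5 / 32 * 100 = 7.8125 %


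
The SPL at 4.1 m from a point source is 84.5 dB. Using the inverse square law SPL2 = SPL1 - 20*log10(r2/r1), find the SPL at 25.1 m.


r2/r1 = 25.1/4.1 = 6.12195
Correction = 20*log10(6.12195) = 15.7378 dB
SPL2 = 84.5 - 15.7378 = 68.762 dB


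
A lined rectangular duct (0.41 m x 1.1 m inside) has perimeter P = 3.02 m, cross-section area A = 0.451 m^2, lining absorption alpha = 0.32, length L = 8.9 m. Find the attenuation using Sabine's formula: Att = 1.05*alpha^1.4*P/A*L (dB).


alpha^1.4 = 0.32^1.4 = 0.202866
Attenuation rate = 1.05 * alpha^1.4 * P / A
= 1.05 * 0.202866 * 3.02 / 0.451 = 1.42636 dB/m
Total Att = 1.42636 * 8.9 = 12.695 dB


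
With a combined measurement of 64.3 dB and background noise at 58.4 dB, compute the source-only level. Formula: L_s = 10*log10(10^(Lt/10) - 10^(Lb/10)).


10^(64.3/10) = 2.69153e+06
10^(58.4/10) = 691831
Difference = 2.69153e+06 - 691831 = 1.9997e+06
L_source = 10*log10(1.9997e+06) = 63.01 dB


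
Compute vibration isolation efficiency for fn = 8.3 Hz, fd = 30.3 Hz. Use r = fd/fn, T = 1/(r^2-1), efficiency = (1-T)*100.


r = 30.3 / 8.3 = 3.6506
r^2 - 1 = 3.6506^2 - 1 = 12.3269
T = 1/12.3269 = 0.0811234
Efficiency = (1 - 0.0811234)*100 = 91.888 %


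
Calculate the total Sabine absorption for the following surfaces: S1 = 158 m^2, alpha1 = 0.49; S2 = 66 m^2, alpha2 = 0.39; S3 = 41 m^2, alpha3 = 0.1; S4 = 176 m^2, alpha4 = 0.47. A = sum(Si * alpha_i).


158 * 0.49 = 77.42
66 * 0.39 = 25.74
41 * 0.1 = 4.1
176 * 0.47 = 82.72
A_total = 77.42 + 25.74 + 4.1 + 82.72 = 189.98 m^2


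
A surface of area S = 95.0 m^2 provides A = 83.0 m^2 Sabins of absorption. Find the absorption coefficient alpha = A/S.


Absorption coefficient = absorbed power / incident power
alpha = A / S = 83.0 / 95.0 = 0.87368


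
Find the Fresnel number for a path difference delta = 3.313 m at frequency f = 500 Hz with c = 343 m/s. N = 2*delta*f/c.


N = 2*delta*f/c = 2*delta/lambda, where lambda = c/f
lambda = 343 / 500 = 0.686 m
N = 2 * 3.313 / 0.686 = 9.6589


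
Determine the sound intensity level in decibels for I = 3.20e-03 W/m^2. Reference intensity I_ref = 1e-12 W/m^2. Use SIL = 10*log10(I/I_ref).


I / I_ref = 3.20e-03 / 1e-12 = 3.2e+09
SIL = 10 * log10(3.2e+09) = 95.051 dB


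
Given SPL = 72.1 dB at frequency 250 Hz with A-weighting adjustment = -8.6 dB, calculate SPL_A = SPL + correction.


A-weighting table: 250 Hz -> -8.6 dB correction
SPL_A = SPL + correction = 72.1 + (-8.6) = 63.5 dBA


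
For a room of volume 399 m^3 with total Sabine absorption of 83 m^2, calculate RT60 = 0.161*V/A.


RT60 = 0.161 * 399 / 83 = 0.77396 s


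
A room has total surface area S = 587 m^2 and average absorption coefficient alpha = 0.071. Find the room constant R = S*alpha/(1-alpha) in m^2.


R = 587 * 0.071 / (1 - 0.071) = 44.862 m^2


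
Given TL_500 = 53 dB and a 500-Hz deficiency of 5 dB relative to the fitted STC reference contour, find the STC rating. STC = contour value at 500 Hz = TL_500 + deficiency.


By ASTM E413, STC = value of the fitted reference contour at 500 Hz.
Contour value at 500 Hz = TL_500 + deficiency = 53 + 5 = 58
STC = 58


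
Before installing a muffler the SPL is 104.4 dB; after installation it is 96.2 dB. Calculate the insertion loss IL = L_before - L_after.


Insertion loss = SPL without muffler - SPL with muffler
IL = 104.4 - 96.2 = 8.2 dB


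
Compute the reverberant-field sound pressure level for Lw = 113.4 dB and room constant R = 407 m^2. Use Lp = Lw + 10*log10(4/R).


4/R = 4/407 = 0.00982801
Lp = 113.4 + 10*log10(0.00982801) = 93.325 dB


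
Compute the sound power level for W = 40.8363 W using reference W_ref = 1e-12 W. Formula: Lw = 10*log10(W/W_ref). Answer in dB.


W / W_ref = 40.8363 / 1e-12 = 4.08363e+13
Lw = 10 * log10(4.08363e+13) = 136.11 dB


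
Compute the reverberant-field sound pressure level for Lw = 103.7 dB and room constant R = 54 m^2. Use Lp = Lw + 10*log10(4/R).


4/R = 4/54 = 0.0740741
Lp = 103.7 + 10*log10(0.0740741) = 92.397 dB


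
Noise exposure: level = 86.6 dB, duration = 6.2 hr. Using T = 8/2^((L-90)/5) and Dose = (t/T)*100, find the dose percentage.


T_allowed = 8 / 2^((86.6 - 90)/5) = 12.8171 hr
Dose = 6.2 / 12.8171 * 100 = 48.373 %


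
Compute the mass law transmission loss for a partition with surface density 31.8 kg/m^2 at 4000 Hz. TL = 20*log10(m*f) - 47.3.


m * f = 31.8 * 4000 = 127200
20*log10(127200) = 102.09 dB
TL = 102.09 - 47.3 = 54.79 dB


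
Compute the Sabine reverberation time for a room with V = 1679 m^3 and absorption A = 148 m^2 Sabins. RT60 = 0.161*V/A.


RT60 = 0.161 * 1679 / 148 = 1.8265 s


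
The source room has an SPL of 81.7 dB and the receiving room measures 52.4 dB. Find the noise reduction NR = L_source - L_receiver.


NR = L_source - L_receiver (difference between source and receiving room levels)
NR = 81.7 - 52.4 = 29.3 dB


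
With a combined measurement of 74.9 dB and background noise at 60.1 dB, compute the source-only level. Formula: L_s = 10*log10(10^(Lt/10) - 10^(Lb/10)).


10^(74.9/10) = 3.0903e+07
10^(60.1/10) = 1.02329e+06
Difference = 3.0903e+07 - 1.02329e+06 = 2.98797e+07
L_source = 10*log10(2.98797e+07) = 74.754 dB


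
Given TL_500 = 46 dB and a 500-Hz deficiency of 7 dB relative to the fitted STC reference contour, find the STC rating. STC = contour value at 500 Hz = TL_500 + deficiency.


By ASTM E413, STC = value of the fitted reference contour at 500 Hz.
Contour value at 500 Hz = TL_500 + deficiency = 46 + 7 = 53
STC = 53


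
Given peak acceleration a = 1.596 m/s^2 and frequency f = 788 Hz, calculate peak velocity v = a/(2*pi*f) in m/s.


omega = 2*pi*f = 2*pi*788 = 4951.15 rad/s
v = a / omega = 1.596 / 4951.15 = 0.00032235 m/s


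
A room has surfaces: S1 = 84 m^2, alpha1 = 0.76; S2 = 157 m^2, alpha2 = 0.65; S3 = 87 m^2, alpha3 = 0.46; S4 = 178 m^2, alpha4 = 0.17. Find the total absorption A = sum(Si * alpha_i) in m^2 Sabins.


84 * 0.76 = 63.84
157 * 0.65 = 102.05
87 * 0.46 = 40.02
178 * 0.17 = 30.26
A_total = 63.84 + 102.05 + 40.02 + 30.26 = 236.17 m^2


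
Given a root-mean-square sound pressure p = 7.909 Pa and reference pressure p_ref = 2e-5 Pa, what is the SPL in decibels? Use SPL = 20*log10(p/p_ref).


p / p_ref = 7.909 / 2e-5 = 395450
SPL = 20 * log10(395450) = 111.94 dB


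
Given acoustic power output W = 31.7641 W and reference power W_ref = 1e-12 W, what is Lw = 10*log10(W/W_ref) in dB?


W / W_ref = 31.7641 / 1e-12 = 3.17641e+13
Lw = 10 * log10(3.17641e+13) = 135.02 dB


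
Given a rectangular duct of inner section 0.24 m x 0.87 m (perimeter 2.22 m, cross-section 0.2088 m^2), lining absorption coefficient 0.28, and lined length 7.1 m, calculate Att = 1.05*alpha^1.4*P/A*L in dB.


alpha^1.4 = 0.28^1.4 = 0.168276
Attenuation rate = 1.05 * alpha^1.4 * P / A
= 1.05 * 0.168276 * 2.22 / 0.2088 = 1.8786 dB/m
Total Att = 1.8786 * 7.1 = 13.338 dB


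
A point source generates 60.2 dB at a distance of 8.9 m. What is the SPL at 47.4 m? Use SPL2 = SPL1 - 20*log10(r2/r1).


r2/r1 = 47.4/8.9 = 5.32584
Correction = 20*log10(5.32584) = 14.5278 dB
SPL2 = 60.2 - 14.5278 = 45.672 dB


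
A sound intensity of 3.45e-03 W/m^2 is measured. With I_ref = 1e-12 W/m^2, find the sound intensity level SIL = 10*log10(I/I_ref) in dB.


I / I_ref = 3.45e-03 / 1e-12 = 3.45e+09
SIL = 10 * log10(3.45e+09) = 95.378 dB


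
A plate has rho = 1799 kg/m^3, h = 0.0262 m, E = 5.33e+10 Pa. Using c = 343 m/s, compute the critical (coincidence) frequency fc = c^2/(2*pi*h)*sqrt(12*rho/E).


12*rho/E = 12*1799/5.33e+10 = 4.05028e-07
sqrt(12*rho/E) = sqrt(4.05028e-07) = 0.000636418
c^2/(2*pi*h) = 343^2/(2*pi*0.0262) = 714673
fc = 714673 * 0.000636418 = 454.83 Hz


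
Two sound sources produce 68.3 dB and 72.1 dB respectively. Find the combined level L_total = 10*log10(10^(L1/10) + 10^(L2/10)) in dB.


10^(68.3/10) = 6.76083e+06
10^(72.1/10) = 1.62181e+07
Sum = 6.76083e+06 + 1.62181e+07 = 2.29789e+07
L_total = 10*log10(2.29789e+07) = 73.613 dB


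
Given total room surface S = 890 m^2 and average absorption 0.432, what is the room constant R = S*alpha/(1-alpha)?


R = 890 * 0.432 / (1 - 0.432) = 676.9 m^2


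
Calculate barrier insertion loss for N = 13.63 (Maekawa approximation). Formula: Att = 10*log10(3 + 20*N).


3 + 20*N = 3 + 20*13.63 = 275.6
Att = 10*log10(275.6) = 24.403 dB


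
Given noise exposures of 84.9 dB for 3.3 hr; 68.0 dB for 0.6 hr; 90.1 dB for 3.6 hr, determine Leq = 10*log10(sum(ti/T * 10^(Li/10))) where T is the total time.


T_total = 3.3 + 0.6 + 3.6 = 7.5 hr
(3.3/7.5) * 10^(84.9/10) = 1.35973e+08
(0.6/7.5) * 10^(68.0/10) = 504766
(3.6/7.5) * 10^(90.1/10) = 4.91181e+08
Sum = 1.35973e+08 + 504766 + 4.91181e+08 = 6.27659e+08
Leq = 10*log10(6.27659e+08) = 87.977 dB


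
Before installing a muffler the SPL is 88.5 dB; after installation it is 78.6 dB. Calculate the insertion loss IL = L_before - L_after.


Insertion loss = SPL without muffler - SPL with muffler
IL = 88.5 - 78.6 = 9.9 dB


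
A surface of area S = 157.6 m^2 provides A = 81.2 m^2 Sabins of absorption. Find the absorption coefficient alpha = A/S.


Absorption coefficient = absorbed power / incident power
alpha = A / S = 81.2 / 157.6 = 0.51523


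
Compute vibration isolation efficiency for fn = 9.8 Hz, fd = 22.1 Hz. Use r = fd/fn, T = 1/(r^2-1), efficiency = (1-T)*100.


r = 22.1 / 9.8 = 2.2551
r^2 - 1 = 2.2551^2 - 1 = 4.08548
T = 1/4.08548 = 0.244769
Efficiency = (1 - 0.244769)*100 = 75.523 %


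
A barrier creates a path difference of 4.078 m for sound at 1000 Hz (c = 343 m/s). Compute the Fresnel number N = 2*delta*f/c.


N = 2*delta*f/c = 2*delta/lambda, where lambda = c/f
lambda = 343 / 1000 = 0.343 m
N = 2 * 4.078 / 0.343 = 23.778


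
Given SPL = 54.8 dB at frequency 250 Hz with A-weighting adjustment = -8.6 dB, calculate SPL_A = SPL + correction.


A-weighting table: 250 Hz -> -8.6 dB correction
SPL_A = SPL + correction = 54.8 + (-8.6) = 46.2 dBA


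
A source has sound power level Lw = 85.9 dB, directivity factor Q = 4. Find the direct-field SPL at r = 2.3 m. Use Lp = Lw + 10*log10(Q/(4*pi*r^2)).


4*pi*r^2 = 4*pi*2.3^2 = 66.4761 m^2
Q / (4*pi*r^2) = 4 / 66.4761 = 0.060172
Lp = 85.9 + 10*log10(0.060172) = 73.694 dB


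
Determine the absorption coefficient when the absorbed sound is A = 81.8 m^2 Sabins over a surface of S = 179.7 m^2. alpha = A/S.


Absorption coefficient = absorbed power / incident power
alpha = A / S = 81.8 / 179.7 = 0.4552


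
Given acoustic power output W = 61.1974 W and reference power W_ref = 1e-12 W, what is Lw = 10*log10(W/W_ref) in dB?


W / W_ref = 61.1974 / 1e-12 = 6.11974e+13
Lw = 10 * log10(6.11974e+13) = 137.87 dB


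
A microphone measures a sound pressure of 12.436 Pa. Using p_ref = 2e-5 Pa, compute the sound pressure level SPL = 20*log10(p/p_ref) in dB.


p / p_ref = 12.436 / 2e-5 = 621800
SPL = 20 * log10(621800) = 115.87 dB


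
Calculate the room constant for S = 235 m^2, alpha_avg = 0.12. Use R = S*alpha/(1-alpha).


R = 235 * 0.12 / (1 - 0.12) = 32.045 m^2


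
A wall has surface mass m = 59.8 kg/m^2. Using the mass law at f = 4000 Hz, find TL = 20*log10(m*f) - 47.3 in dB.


m * f = 59.8 * 4000 = 239200
20*log10(239200) = 107.575 dB
TL = 107.575 - 47.3 = 60.275 dB


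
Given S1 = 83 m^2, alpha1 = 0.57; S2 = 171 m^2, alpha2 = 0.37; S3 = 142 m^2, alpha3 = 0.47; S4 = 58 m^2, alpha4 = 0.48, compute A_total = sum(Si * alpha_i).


83 * 0.57 = 47.31
171 * 0.37 = 63.27
142 * 0.47 = 66.74
58 * 0.48 = 27.84
A_total = 47.31 + 63.27 + 66.74 + 27.84 = 205.16 m^2


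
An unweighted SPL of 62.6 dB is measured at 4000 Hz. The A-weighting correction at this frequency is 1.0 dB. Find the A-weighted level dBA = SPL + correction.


A-weighting table: 4000 Hz -> 1.0 dB correction
SPL_A = SPL + correction = 62.6 + (1.0) = 63.6 dBA


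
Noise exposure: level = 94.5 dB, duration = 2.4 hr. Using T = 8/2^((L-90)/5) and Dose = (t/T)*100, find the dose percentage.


T_allowed = 8 / 2^((94.5 - 90)/5) = 4.28709 hr
Dose = 2.4 / 4.28709 * 100 = 55.982 %


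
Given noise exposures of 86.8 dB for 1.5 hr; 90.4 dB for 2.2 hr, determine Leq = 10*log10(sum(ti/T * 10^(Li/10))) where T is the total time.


T_total = 1.5 + 2.2 = 3.7 hr
(1.5/3.7) * 10^(86.8/10) = 1.94039e+08
(2.2/3.7) * 10^(90.4/10) = 6.5196e+08
Sum = 1.94039e+08 + 6.5196e+08 = 8.45999e+08
Leq = 10*log10(8.45999e+08) = 89.274 dB


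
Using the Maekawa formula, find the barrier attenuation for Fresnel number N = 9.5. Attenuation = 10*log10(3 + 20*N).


3 + 20*N = 3 + 20*9.5 = 193
Att = 10*log10(193) = 22.856 dB


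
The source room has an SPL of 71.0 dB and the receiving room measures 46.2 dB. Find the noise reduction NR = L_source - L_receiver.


NR = L_source - L_receiver (difference between source and receiving room levels)
NR = 71.0 - 46.2 = 24.8 dB


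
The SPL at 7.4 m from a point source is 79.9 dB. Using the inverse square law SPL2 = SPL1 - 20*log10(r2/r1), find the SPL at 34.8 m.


r2/r1 = 34.8/7.4 = 4.7027
Correction = 20*log10(4.7027) = 13.4469 dB
SPL2 = 79.9 - 13.4469 = 66.453 dB


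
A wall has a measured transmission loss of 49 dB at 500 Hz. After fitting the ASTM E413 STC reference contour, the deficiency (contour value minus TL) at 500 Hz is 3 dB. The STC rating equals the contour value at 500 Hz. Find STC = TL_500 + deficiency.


By ASTM E413, STC = value of the fitted reference contour at 500 Hz.
Contour value at 500 Hz = TL_500 + deficiency = 49 + 3 = 52
STC = 52


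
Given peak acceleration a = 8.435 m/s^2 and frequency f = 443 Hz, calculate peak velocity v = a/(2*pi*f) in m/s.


omega = 2*pi*f = 2*pi*443 = 2783.45 rad/s
v = a / omega = 8.435 / 2783.45 = 0.0030304 m/s


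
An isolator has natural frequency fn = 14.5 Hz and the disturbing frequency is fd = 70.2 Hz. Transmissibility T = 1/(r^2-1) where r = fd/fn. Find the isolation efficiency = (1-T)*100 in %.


r = 70.2 / 14.5 = 4.84138
r^2 - 1 = 4.84138^2 - 1 = 22.439
T = 1/22.439 = 0.0445653
Efficiency = (1 - 0.0445653)*100 = 95.543 %


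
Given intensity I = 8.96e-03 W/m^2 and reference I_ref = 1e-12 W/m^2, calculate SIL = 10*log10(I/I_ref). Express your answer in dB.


I / I_ref = 8.96e-03 / 1e-12 = 8.96e+09
SIL = 10 * log10(8.96e+09) = 99.523 dB


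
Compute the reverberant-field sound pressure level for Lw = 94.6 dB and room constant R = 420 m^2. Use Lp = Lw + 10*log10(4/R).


4/R = 4/420 = 0.00952381
Lp = 94.6 + 10*log10(0.00952381) = 74.388 dB


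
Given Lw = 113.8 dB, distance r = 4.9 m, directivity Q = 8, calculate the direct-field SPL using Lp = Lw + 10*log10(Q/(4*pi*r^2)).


4*pi*r^2 = 4*pi*4.9^2 = 301.719 m^2
Q / (4*pi*r^2) = 8 / 301.719 = 0.0265147
Lp = 113.8 + 10*log10(0.0265147) = 98.035 dB


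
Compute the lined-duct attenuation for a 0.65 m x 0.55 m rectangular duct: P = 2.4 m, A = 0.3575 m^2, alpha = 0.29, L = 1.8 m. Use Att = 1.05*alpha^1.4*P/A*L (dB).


alpha^1.4 = 0.29^1.4 = 0.176749
Attenuation rate = 1.05 * alpha^1.4 * P / A
= 1.05 * 0.176749 * 2.4 / 0.3575 = 1.2459 dB/m
Total Att = 1.2459 * 1.8 = 2.2426 dB


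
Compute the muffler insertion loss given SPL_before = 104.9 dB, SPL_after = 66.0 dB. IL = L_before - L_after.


Insertion loss = SPL without muffler - SPL with muffler
IL = 104.9 - 66.0 = 38.9 dB


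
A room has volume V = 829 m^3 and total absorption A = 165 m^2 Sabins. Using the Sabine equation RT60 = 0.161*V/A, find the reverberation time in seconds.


RT60 = 0.161 * 829 / 165 = 0.8089 s


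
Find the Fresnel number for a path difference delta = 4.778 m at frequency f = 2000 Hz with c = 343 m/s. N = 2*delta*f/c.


N = 2*delta*f/c = 2*delta/lambda, where lambda = c/f
lambda = 343 / 2000 = 0.1715 m
N = 2 * 4.778 / 0.1715 = 55.72


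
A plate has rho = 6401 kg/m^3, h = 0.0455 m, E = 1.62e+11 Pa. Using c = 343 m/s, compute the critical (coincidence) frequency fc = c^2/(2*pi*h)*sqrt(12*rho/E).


12*rho/E = 12*6401/1.62e+11 = 4.74148e-07
sqrt(12*rho/E) = sqrt(4.74148e-07) = 0.000688584
c^2/(2*pi*h) = 343^2/(2*pi*0.0455) = 411526
fc = 411526 * 0.000688584 = 283.37 Hz


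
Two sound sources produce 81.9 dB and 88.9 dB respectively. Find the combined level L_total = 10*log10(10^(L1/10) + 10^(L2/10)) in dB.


10^(81.9/10) = 1.54882e+08
10^(88.9/10) = 7.76247e+08
Sum = 1.54882e+08 + 7.76247e+08 = 9.31129e+08
L_total = 10*log10(9.31129e+08) = 89.69 dB


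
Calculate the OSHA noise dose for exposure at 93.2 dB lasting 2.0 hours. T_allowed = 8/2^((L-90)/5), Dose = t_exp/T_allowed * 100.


T_allowed = 8 / 2^((93.2 - 90)/5) = 5.1337 hr
Dose = 2.0 / 5.1337 * 100 = 38.958 %


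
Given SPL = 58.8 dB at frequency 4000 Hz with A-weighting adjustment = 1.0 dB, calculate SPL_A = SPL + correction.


A-weighting table: 4000 Hz -> 1.0 dB correction
SPL_A = SPL + correction = 58.8 + (1.0) = 59.8 dBA


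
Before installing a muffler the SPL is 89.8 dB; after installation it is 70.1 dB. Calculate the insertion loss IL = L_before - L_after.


Insertion loss = SPL without muffler - SPL with muffler
IL = 89.8 - 70.1 = 19.7 dB


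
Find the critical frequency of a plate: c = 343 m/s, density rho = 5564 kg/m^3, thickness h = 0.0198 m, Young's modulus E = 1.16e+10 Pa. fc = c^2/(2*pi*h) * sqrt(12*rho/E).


12*rho/E = 12*5564/1.16e+10 = 5.75586e-06
sqrt(12*rho/E) = sqrt(5.75586e-06) = 0.00239914
c^2/(2*pi*h) = 343^2/(2*pi*0.0198) = 945678
fc = 945678 * 0.00239914 = 2268.8 Hz


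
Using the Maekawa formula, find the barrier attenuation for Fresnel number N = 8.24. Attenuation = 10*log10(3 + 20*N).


3 + 20*N = 3 + 20*8.24 = 167.8
Att = 10*log10(167.8) = 22.248 dB


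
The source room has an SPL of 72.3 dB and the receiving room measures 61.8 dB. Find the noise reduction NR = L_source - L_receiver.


NR = L_source - L_receiver (difference between source and receiving room levels)
NR = 72.3 - 61.8 = 10.5 dB


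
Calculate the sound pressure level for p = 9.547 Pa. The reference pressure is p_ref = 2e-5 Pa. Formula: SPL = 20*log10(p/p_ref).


p / p_ref = 9.547 / 2e-5 = 477350
SPL = 20 * log10(477350) = 113.58 dB


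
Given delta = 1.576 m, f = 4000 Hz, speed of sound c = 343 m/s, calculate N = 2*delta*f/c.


N = 2*delta*f/c = 2*delta/lambda, where lambda = c/f
lambda = 343 / 4000 = 0.08575 m
N = 2 * 1.576 / 0.08575 = 36.758


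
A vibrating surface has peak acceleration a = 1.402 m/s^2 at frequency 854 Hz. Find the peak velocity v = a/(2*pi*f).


omega = 2*pi*f = 2*pi*854 = 5365.84 rad/s
v = a / omega = 1.402 / 5365.84 = 0.00026128 m/s


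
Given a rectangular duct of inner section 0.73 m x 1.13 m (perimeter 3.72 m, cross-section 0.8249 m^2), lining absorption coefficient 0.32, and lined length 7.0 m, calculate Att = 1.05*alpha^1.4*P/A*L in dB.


alpha^1.4 = 0.32^1.4 = 0.202866
Attenuation rate = 1.05 * alpha^1.4 * P / A
= 1.05 * 0.202866 * 3.72 / 0.8249 = 0.960595 dB/m
Total Att = 0.960595 * 7.0 = 6.7242 dB


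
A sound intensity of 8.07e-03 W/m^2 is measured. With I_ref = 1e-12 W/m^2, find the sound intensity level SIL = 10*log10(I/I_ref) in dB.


I / I_ref = 8.07e-03 / 1e-12 = 8.07e+09
SIL = 10 * log10(8.07e+09) = 99.069 dB


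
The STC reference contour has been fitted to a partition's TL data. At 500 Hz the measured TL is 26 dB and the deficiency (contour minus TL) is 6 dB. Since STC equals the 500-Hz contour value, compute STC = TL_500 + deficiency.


By ASTM E413, STC = value of the fitted reference contour at 500 Hz.
Contour value at 500 Hz = TL_500 + deficiency = 26 + 6 = 32
STC = 32


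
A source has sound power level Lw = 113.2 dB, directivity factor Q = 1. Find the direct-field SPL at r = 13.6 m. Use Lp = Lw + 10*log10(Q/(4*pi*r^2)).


4*pi*r^2 = 4*pi*13.6^2 = 2324.28 m^2
Q / (4*pi*r^2) = 1 / 2324.28 = 0.000430241
Lp = 113.2 + 10*log10(0.000430241) = 79.537 dB


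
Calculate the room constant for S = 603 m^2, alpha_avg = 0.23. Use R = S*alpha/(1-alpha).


R = 603 * 0.23 / (1 - 0.23) = 180.12 m^2


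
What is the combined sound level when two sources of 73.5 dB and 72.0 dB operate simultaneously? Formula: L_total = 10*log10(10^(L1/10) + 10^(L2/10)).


10^(73.5/10) = 2.23872e+07
10^(72.0/10) = 1.58489e+07
Sum = 2.23872e+07 + 1.58489e+07 = 3.82361e+07
L_total = 10*log10(3.82361e+07) = 75.825 dB


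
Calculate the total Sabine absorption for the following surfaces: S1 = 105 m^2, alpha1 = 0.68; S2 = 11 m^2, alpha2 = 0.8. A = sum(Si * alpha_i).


105 * 0.68 = 71.4
11 * 0.8 = 8.8
A_total = 71.4 + 8.8 = 80.2 m^2


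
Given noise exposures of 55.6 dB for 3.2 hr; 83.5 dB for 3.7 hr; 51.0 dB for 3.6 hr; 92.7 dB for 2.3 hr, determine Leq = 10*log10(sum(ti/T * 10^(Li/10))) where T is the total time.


T_total = 3.2 + 3.7 + 3.6 + 2.3 = 12.8 hr
(3.2/12.8) * 10^(55.6/10) = 90769.5
(3.7/12.8) * 10^(83.5/10) = 6.4713e+07
(3.6/12.8) * 10^(51.0/10) = 35407.3
(2.3/12.8) * 10^(92.7/10) = 3.34594e+08
Sum = 90769.5 + 6.4713e+07 + 35407.3 + 3.34594e+08 = 3.99433e+08
Leq = 10*log10(3.99433e+08) = 86.014 dB


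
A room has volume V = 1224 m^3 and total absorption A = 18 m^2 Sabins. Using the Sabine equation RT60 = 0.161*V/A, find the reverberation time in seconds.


RT60 = 0.161 * 1224 / 18 = 10.948 s


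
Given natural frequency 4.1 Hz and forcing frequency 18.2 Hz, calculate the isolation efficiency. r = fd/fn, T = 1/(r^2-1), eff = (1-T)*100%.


r = 18.2 / 4.1 = 4.43902
r^2 - 1 = 4.43902^2 - 1 = 18.7049
T = 1/18.7049 = 0.0534619
Efficiency = (1 - 0.0534619)*100 = 94.654 %


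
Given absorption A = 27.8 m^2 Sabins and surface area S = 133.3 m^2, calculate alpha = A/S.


Absorption coefficient = absorbed power / incident power
alpha = A / S = 27.8 / 133.3 = 0.20855


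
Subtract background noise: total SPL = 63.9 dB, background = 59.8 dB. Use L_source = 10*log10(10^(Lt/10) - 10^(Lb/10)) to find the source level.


10^(63.9/10) = 2.45471e+06
10^(59.8/10) = 954993
Difference = 2.45471e+06 - 954993 = 1.49972e+06
L_source = 10*log10(1.49972e+06) = 61.76 dB


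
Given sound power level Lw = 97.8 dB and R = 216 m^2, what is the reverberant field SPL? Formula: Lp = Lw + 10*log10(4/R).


4/R = 4/216 = 0.0185185
Lp = 97.8 + 10*log10(0.0185185) = 80.476 dB


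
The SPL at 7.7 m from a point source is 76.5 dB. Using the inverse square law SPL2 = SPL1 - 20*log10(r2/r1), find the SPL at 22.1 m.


r2/r1 = 22.1/7.7 = 2.87013
Correction = 20*log10(2.87013) = 9.15803 dB
SPL2 = 76.5 - 9.15803 = 67.342 dB


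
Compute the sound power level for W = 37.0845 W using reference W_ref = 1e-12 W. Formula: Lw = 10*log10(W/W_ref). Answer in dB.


W / W_ref = 37.0845 / 1e-12 = 3.70845e+13
Lw = 10 * log10(3.70845e+13) = 135.69 dB


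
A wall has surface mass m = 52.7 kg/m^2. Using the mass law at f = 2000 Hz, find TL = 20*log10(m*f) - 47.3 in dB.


m * f = 52.7 * 2000 = 105400
20*log10(105400) = 100.457 dB
TL = 100.457 - 47.3 = 53.157 dB


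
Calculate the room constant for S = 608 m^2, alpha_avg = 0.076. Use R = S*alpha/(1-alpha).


R = 608 * 0.076 / (1 - 0.076) = 50.009 m^2


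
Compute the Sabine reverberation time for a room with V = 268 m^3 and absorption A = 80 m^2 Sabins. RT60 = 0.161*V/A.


RT60 = 0.161 * 268 / 80 = 0.53935 s


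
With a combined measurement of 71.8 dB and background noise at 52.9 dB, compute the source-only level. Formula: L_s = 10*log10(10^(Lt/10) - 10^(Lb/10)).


10^(71.8/10) = 1.51356e+07
10^(52.9/10) = 194984
Difference = 1.51356e+07 - 194984 = 1.49406e+07
L_source = 10*log10(1.49406e+07) = 71.744 dB


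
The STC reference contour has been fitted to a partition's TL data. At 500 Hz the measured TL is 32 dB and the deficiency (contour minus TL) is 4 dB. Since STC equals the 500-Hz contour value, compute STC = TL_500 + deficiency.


By ASTM E413, STC = value of the fitted reference contour at 500 Hz.
Contour value at 500 Hz = TL_500 + deficiency = 32 + 4 = 36
STC = 36


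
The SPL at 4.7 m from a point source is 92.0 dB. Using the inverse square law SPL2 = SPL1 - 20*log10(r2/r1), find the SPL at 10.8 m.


r2/r1 = 10.8/4.7 = 2.29787
Correction = 20*log10(2.29787) = 7.22651 dB
SPL2 = 92.0 - 7.22651 = 84.773 dB


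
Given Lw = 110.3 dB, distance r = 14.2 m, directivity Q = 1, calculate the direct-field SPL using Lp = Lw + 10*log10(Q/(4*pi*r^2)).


4*pi*r^2 = 4*pi*14.2^2 = 2533.88 m^2
Q / (4*pi*r^2) = 1 / 2533.88 = 0.000394652
Lp = 110.3 + 10*log10(0.000394652) = 76.262 dB


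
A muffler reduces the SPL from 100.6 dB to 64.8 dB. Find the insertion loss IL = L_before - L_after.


Insertion loss = SPL without muffler - SPL with muffler
IL = 100.6 - 64.8 = 35.8 dB


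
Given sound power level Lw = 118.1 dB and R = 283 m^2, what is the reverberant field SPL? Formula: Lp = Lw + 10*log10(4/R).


4/R = 4/283 = 0.0141343
Lp = 118.1 + 10*log10(0.0141343) = 99.603 dB


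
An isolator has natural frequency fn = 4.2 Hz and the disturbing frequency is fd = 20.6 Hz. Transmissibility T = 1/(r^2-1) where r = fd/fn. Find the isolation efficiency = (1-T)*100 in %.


r = 20.6 / 4.2 = 4.90476
r^2 - 1 = 4.90476^2 - 1 = 23.0567
T = 1/23.0567 = 0.0433713
Efficiency = (1 - 0.0433713)*100 = 95.663 %


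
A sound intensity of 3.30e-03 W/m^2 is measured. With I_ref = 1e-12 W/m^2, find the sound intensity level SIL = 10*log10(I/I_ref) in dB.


I / I_ref = 3.30e-03 / 1e-12 = 3.3e+09
SIL = 10 * log10(3.3e+09) = 95.185 dB


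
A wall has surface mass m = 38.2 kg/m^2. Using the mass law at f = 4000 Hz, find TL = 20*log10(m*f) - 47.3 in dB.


m * f = 38.2 * 4000 = 152800
20*log10(152800) = 103.682 dB
TL = 103.682 - 47.3 = 56.382 dB


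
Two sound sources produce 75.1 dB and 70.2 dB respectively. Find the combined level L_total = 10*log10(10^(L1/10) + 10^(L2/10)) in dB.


10^(75.1/10) = 3.23594e+07
10^(70.2/10) = 1.04713e+07
Sum = 3.23594e+07 + 1.04713e+07 = 4.28307e+07
L_total = 10*log10(4.28307e+07) = 76.318 dB


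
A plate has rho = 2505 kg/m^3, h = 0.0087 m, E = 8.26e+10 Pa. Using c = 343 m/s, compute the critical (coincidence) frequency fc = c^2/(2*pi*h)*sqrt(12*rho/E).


12*rho/E = 12*2505/8.26e+10 = 3.63923e-07
sqrt(12*rho/E) = sqrt(3.63923e-07) = 0.00060326
c^2/(2*pi*h) = 343^2/(2*pi*0.0087) = 2.15223e+06
fc = 2.15223e+06 * 0.00060326 = 1298.4 Hz


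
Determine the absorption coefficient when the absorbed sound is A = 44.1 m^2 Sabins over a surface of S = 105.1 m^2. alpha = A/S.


Absorption coefficient = absorbed power / incident power
alpha = A / S = 44.1 / 105.1 = 0.4196


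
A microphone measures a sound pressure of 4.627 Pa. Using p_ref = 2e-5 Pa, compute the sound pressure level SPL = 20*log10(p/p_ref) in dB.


p / p_ref = 4.627 / 2e-5 = 231350
SPL = 20 * log10(231350) = 107.29 dB


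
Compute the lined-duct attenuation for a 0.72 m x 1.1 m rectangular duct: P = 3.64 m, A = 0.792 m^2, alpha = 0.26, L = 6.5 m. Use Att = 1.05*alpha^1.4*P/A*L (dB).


alpha^1.4 = 0.26^1.4 = 0.151692
Attenuation rate = 1.05 * alpha^1.4 * P / A
= 1.05 * 0.151692 * 3.64 / 0.792 = 0.732029 dB/m
Total Att = 0.732029 * 6.5 = 4.7582 dB


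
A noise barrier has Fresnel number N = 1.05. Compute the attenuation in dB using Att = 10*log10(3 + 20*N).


3 + 20*N = 3 + 20*1.05 = 24
Att = 10*log10(24) = 13.802 dB


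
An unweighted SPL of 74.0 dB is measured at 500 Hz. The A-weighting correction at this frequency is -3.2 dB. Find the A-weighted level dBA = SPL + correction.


A-weighting table: 500 Hz -> -3.2 dB correction
SPL_A = SPL + correction = 74.0 + (-3.2) = 70.8 dBA


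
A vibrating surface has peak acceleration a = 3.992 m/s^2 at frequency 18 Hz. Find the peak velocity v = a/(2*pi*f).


omega = 2*pi*f = 2*pi*18 = 113.097 rad/s
v = a / omega = 3.992 / 113.097 = 0.035297 m/s


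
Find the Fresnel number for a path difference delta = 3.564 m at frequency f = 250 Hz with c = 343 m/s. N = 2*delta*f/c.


N = 2*delta*f/c = 2*delta/lambda, where lambda = c/f
lambda = 343 / 250 = 1.372 m
N = 2 * 3.564 / 1.372 = 5.1953


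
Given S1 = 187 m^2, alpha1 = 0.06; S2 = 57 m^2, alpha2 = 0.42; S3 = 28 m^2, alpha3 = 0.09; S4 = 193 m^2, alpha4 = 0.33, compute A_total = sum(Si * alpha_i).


187 * 0.06 = 11.22
57 * 0.42 = 23.94
28 * 0.09 = 2.52
193 * 0.33 = 63.69
A_total = 11.22 + 23.94 + 2.52 + 63.69 = 101.37 m^2


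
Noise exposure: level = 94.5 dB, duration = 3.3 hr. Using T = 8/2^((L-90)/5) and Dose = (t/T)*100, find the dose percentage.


T_allowed = 8 / 2^((94.5 - 90)/5) = 4.28709 hr
Dose = 3.3 / 4.28709 * 100 = 76.975 %


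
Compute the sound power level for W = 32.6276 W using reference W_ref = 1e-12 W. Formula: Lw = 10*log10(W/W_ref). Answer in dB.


W / W_ref = 32.6276 / 1e-12 = 3.26276e+13
Lw = 10 * log10(3.26276e+13) = 135.14 dB


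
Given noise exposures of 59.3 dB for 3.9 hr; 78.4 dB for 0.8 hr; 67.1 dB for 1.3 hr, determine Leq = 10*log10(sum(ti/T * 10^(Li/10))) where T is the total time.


T_total = 3.9 + 0.8 + 1.3 = 6.0 hr
(3.9/6.0) * 10^(59.3/10) = 553240
(0.8/6.0) * 10^(78.4/10) = 9.22441e+06
(1.3/6.0) * 10^(67.1/10) = 1.1112e+06
Sum = 553240 + 9.22441e+06 + 1.1112e+06 = 1.08888e+07
Leq = 10*log10(1.08888e+07) = 70.37 dB


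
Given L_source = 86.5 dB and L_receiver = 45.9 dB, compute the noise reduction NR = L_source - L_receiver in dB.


NR = L_source - L_receiver (difference between source and receiving room levels)
NR = 86.5 - 45.9 = 40.6 dB


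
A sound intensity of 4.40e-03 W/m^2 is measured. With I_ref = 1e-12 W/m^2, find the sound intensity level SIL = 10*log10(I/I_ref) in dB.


I / I_ref = 4.40e-03 / 1e-12 = 4.4e+09
SIL = 10 * log10(4.4e+09) = 96.435 dB


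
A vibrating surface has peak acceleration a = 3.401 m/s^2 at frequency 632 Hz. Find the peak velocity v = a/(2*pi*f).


omega = 2*pi*f = 2*pi*632 = 3970.97 rad/s
v = a / omega = 3.401 / 3970.97 = 0.00085647 m/s


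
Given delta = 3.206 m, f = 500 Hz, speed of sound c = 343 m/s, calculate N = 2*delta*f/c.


N = 2*delta*f/c = 2*delta/lambda, where lambda = c/f
lambda = 343 / 500 = 0.686 m
N = 2 * 3.206 / 0.686 = 9.3469


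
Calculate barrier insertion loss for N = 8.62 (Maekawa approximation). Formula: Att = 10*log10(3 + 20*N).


3 + 20*N = 3 + 20*8.62 = 175.4
Att = 10*log10(175.4) = 22.44 dB


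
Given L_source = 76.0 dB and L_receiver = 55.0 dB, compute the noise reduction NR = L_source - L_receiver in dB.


NR = L_source - L_receiver (difference between source and receiving room levels)
NR = 76.0 - 55.0 = 21 dB


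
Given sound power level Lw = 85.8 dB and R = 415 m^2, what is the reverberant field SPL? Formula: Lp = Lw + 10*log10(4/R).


4/R = 4/415 = 0.00963855
Lp = 85.8 + 10*log10(0.00963855) = 65.64 dB


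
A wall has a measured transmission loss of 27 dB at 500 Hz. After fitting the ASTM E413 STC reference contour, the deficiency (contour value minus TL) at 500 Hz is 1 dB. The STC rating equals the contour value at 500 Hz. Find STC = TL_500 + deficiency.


By ASTM E413, STC = value of the fitted reference contour at 500 Hz.
Contour value at 500 Hz = TL_500 + deficiency = 27 + 1 = 28
STC = 28


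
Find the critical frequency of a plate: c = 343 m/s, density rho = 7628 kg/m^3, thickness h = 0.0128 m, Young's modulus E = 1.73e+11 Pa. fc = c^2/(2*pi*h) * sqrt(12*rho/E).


12*rho/E = 12*7628/1.73e+11 = 5.2911e-07
sqrt(12*rho/E) = sqrt(5.2911e-07) = 0.000727399
c^2/(2*pi*h) = 343^2/(2*pi*0.0128) = 1.46285e+06
fc = 1.46285e+06 * 0.000727399 = 1064.1 Hz


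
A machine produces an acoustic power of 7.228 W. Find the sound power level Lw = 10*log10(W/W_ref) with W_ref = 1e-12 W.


W / W_ref = 7.228 / 1e-12 = 7.228e+12
Lw = 10 * log10(7.228e+12) = 128.59 dB


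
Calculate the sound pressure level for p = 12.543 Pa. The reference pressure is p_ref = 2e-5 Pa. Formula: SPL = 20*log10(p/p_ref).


p / p_ref = 12.543 / 2e-5 = 627150
SPL = 20 * log10(627150) = 115.95 dB


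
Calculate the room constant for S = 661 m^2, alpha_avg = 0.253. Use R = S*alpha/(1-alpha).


R = 661 * 0.253 / (1 - 0.253) = 223.87 m^2


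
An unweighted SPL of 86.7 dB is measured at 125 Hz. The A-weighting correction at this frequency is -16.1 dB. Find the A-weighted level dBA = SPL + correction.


A-weighting table: 125 Hz -> -16.1 dB correction
SPL_A = SPL + correction = 86.7 + (-16.1) = 70.6 dBA


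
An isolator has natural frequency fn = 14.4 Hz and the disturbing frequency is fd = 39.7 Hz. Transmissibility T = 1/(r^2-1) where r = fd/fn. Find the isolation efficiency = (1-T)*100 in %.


r = 39.7 / 14.4 = 2.75694
r^2 - 1 = 2.75694^2 - 1 = 6.60072
T = 1/6.60072 = 0.151499
Efficiency = (1 - 0.151499)*100 = 84.85 %


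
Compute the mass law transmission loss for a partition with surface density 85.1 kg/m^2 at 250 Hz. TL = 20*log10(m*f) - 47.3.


m * f = 85.1 * 250 = 21275
20*log10(21275) = 86.5574 dB
TL = 86.5574 - 47.3 = 39.257 dB


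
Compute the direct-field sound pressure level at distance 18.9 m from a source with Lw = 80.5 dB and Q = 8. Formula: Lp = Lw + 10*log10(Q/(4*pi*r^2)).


4*pi*r^2 = 4*pi*18.9^2 = 4488.83 m^2
Q / (4*pi*r^2) = 8 / 4488.83 = 0.0017822
Lp = 80.5 + 10*log10(0.0017822) = 53.01 dB


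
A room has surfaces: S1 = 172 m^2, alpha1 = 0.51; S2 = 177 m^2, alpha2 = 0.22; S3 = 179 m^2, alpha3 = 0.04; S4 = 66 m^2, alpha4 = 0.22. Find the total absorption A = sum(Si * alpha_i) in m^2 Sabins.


172 * 0.51 = 87.72
177 * 0.22 = 38.94
179 * 0.04 = 7.16
66 * 0.22 = 14.52
A_total = 87.72 + 38.94 + 7.16 + 14.52 = 148.34 m^2


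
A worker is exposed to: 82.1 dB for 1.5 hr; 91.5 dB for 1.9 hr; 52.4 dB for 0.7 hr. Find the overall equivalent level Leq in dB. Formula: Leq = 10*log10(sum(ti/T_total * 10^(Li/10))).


T_total = 1.5 + 1.9 + 0.7 = 4.1 hr
(1.5/4.1) * 10^(82.1/10) = 5.93345e+07
(1.9/4.1) * 10^(91.5/10) = 6.54591e+08
(0.7/4.1) * 10^(52.4/10) = 29669.8
Sum = 5.93345e+07 + 6.54591e+08 + 29669.8 = 7.13955e+08
Leq = 10*log10(7.13955e+08) = 88.537 dB


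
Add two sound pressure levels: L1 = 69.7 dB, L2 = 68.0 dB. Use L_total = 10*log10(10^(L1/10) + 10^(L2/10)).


10^(69.7/10) = 9.33254e+06
10^(68.0/10) = 6.30957e+06
Sum = 9.33254e+06 + 6.30957e+06 = 1.56421e+07
L_total = 10*log10(1.56421e+07) = 71.943 dB


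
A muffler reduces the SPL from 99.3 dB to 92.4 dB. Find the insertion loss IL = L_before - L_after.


Insertion loss = SPL without muffler - SPL with muffler
IL = 99.3 - 92.4 = 6.9 dB


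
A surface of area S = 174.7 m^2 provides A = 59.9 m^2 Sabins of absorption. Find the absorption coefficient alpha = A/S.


Absorption coefficient = absorbed power / incident power
alpha = A / S = 59.9 / 174.7 = 0.34287


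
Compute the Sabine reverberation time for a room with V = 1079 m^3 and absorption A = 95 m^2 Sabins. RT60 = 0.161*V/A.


RT60 = 0.161 * 1079 / 95 = 1.8286 s


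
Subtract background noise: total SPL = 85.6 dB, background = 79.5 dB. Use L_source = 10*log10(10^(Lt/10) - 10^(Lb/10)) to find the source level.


10^(85.6/10) = 3.63078e+08
10^(79.5/10) = 8.91251e+07
Difference = 3.63078e+08 - 8.91251e+07 = 2.73953e+08
L_source = 10*log10(2.73953e+08) = 84.377 dB


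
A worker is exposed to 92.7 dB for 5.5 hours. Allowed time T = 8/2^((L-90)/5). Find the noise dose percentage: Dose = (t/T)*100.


T_allowed = 8 / 2^((92.7 - 90)/5) = 5.50217 hr
Dose = 5.5 / 5.50217 * 100 = 99.961 %


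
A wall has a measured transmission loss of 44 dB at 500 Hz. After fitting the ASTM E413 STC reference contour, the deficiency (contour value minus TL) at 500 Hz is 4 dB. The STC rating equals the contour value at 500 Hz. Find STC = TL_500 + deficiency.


By ASTM E413, STC = value of the fitted reference contour at 500 Hz.
Contour value at 500 Hz = TL_500 + deficiency = 44 + 4 = 48
STC = 48


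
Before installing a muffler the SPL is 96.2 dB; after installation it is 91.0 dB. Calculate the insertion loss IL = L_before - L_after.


Insertion loss = SPL without muffler - SPL with muffler
IL = 96.2 - 91.0 = 5.2 dB


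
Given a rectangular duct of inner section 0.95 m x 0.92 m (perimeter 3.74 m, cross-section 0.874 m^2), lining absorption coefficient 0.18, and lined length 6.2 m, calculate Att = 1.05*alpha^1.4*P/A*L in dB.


alpha^1.4 = 0.18^1.4 = 0.0906529
Attenuation rate = 1.05 * alpha^1.4 * P / A
= 1.05 * 0.0906529 * 3.74 / 0.874 = 0.407316 dB/m
Total Att = 0.407316 * 6.2 = 2.5254 dB


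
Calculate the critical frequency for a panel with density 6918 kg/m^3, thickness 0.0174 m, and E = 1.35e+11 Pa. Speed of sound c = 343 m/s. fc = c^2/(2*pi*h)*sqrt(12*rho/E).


12*rho/E = 12*6918/1.35e+11 = 6.14933e-07
sqrt(12*rho/E) = sqrt(6.14933e-07) = 0.000784177
c^2/(2*pi*h) = 343^2/(2*pi*0.0174) = 1.07612e+06
fc = 1.07612e+06 * 0.000784177 = 843.87 Hz


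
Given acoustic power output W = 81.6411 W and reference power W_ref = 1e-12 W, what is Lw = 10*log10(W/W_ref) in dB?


W / W_ref = 81.6411 / 1e-12 = 8.16411e+13
Lw = 10 * log10(8.16411e+13) = 139.12 dB


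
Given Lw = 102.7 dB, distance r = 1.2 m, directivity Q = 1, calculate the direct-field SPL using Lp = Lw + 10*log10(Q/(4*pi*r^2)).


4*pi*r^2 = 4*pi*1.2^2 = 18.0956 m^2
Q / (4*pi*r^2) = 1 / 18.0956 = 0.0552621
Lp = 102.7 + 10*log10(0.0552621) = 90.124 dB


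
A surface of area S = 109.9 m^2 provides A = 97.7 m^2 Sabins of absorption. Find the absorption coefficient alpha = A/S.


Absorption coefficient = absorbed power / incident power
alpha = A / S = 97.7 / 109.9 = 0.88899


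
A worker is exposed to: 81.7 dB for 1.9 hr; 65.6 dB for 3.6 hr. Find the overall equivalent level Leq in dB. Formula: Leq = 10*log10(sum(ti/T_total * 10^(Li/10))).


T_total = 1.9 + 3.6 = 5.5 hr
(1.9/5.5) * 10^(81.7/10) = 5.10965e+07
(3.6/5.5) * 10^(65.6/10) = 2.37651e+06
Sum = 5.10965e+07 + 2.37651e+06 = 5.3473e+07
Leq = 10*log10(5.3473e+07) = 77.281 dB


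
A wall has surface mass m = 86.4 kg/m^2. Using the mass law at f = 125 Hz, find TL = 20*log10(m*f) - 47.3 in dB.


m * f = 86.4 * 125 = 10800
20*log10(10800) = 80.6685 dB
TL = 80.6685 - 47.3 = 33.368 dB


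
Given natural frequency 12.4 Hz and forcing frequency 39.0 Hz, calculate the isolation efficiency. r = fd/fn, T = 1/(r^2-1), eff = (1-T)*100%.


r = 39.0 / 12.4 = 3.14516
r^2 - 1 = 3.14516^2 - 1 = 8.89203
T = 1/8.89203 = 0.11246
Efficiency = (1 - 0.11246)*100 = 88.754 %


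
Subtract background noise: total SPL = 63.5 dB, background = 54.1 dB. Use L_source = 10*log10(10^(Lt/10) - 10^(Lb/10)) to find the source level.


10^(63.5/10) = 2.23872e+06
10^(54.1/10) = 257040
Difference = 2.23872e+06 - 257040 = 1.98168e+06
L_source = 10*log10(1.98168e+06) = 62.97 dB


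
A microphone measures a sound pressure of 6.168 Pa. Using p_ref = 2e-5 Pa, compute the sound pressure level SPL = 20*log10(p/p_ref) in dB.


p / p_ref = 6.168 / 2e-5 = 308400
SPL = 20 * log10(308400) = 109.78 dB
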